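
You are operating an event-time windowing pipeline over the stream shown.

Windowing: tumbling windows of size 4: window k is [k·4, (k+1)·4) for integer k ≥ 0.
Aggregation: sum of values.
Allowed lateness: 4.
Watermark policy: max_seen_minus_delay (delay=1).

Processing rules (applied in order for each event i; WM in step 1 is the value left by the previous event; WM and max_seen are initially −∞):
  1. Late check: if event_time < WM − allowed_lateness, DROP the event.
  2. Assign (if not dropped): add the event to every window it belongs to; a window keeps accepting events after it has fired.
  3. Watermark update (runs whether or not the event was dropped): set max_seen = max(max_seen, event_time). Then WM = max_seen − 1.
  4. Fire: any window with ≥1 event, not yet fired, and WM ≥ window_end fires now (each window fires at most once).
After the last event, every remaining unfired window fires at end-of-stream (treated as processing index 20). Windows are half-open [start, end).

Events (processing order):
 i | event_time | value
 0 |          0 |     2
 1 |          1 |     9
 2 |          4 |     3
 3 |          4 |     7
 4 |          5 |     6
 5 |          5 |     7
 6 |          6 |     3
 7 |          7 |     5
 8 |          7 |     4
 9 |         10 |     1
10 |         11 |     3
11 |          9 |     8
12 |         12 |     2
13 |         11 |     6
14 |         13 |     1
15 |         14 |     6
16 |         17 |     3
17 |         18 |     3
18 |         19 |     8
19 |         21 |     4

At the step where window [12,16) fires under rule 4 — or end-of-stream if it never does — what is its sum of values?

9

i=0 t=0 v=2: → [0,4); WM=-1
i=1 t=1 v=9: → [0,4); WM=0
i=2 t=4 v=3: → [4,8); WM=3
i=3 t=4 v=7: → [4,8); WM=3
i=4 t=5 v=6: → [4,8); WM=4; [0,4) fires=11
i=5 t=5 v=7: → [4,8); WM=4
i=6 t=6 v=3: → [4,8); WM=5
i=7 t=7 v=5: → [4,8); WM=6
i=8 t=7 v=4: → [4,8); WM=6
i=9 t=10 v=1: → [8,12); WM=9; [4,8) fires=35
i=10 t=11 v=3: → [8,12); WM=10
i=11 t=9 v=8: → [8,12); WM=10
i=12 t=12 v=2: → [12,16); WM=11
i=13 t=11 v=6: → [8,12); WM=11
i=14 t=13 v=1: → [12,16); WM=12; [8,12) fires=18
i=15 t=14 v=6: → [12,16); WM=13
i=16 t=17 v=3: → [16,20); WM=16; [12,16) fires=9
i=17 t=18 v=3: → [16,20); WM=17
i=18 t=19 v=8: → [16,20); WM=18
i=19 t=21 v=4: → [20,24); WM=20; [16,20) fires=14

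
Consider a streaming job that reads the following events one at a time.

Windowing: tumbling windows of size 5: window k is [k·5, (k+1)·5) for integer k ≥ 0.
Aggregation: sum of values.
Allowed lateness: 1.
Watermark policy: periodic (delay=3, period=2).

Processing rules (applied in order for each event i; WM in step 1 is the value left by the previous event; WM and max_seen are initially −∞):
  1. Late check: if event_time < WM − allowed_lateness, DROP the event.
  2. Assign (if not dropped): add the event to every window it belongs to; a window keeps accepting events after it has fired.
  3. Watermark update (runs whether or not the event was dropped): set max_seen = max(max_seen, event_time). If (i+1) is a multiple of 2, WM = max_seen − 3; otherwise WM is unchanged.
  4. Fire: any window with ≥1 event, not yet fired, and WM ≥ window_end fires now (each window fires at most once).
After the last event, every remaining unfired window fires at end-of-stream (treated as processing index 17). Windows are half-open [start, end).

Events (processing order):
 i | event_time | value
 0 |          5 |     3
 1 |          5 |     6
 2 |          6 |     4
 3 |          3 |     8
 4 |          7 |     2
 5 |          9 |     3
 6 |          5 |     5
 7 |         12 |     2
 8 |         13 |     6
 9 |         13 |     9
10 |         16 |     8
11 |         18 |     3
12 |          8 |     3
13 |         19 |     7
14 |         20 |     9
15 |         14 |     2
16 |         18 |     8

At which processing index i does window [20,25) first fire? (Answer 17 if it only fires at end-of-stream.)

17

i=0 t=5 v=3: → [5,10); WM=−∞
i=1 t=5 v=6: → [5,10); WM=2
i=2 t=6 v=4: → [5,10); WM=2
i=3 t=3 v=8: → [0,5); WM=3
i=4 t=7 v=2: → [5,10); WM=3
i=5 t=9 v=3: → [5,10); WM=6; [0,5) fires=8
i=6 t=5 v=5: → [5,10); WM=6
i=7 t=12 v=2: → [10,15); WM=9
i=8 t=13 v=6: → [10,15); WM=9
i=9 t=13 v=9: → [10,15); WM=10; [5,10) fires=23
i=10 t=16 v=8: → [15,20); WM=10
i=11 t=18 v=3: → [15,20); WM=15; [10,15) fires=17
i=12 t=8 v=3: DROP (t<15-1); WM=15
i=13 t=19 v=7: → [15,20); WM=16
i=14 t=20 v=9: → [20,25); WM=16
i=15 t=14 v=2: DROP (t<16-1); WM=17
i=16 t=18 v=8: → [15,20); WM=17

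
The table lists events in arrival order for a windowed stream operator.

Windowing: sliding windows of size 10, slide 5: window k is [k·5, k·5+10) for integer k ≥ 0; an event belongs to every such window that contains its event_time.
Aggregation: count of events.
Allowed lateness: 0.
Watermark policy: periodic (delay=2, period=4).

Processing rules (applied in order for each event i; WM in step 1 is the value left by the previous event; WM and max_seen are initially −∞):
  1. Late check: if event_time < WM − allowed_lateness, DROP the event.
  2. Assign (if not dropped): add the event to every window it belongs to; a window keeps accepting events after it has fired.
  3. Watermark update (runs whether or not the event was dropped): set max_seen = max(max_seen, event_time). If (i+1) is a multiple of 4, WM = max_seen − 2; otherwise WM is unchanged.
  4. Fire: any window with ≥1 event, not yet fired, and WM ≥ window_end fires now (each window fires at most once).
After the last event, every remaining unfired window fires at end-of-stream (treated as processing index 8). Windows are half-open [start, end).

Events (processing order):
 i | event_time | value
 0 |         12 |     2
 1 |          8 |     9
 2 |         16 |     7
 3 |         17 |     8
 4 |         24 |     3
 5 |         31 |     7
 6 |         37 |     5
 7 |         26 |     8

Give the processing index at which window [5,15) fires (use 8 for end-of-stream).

i=0 t=12 v=2: → [10,20),[5,15); WM=−∞
i=1 t=8 v=9: → [5,15),[0,10); WM=−∞
i=2 t=16 v=7: → [15,25),[10,20); WM=−∞
i=3 t=17 v=8: → [15,25),[10,20); WM=15; [0,10) fires=1 [5,15) fires=2
i=4 t=24 v=3: → [20,30),[15,25); WM=15
i=5 t=31 v=7: → [30,40),[25,35); WM=15
i=6 t=37 v=5: → [35,45),[30,40); WM=15
i=7 t=26 v=8: → [25,35),[20,30); WM=35; [10,20) fires=3 [15,25) fires=3 [20,30) fires=2 [25,35) fires=2

3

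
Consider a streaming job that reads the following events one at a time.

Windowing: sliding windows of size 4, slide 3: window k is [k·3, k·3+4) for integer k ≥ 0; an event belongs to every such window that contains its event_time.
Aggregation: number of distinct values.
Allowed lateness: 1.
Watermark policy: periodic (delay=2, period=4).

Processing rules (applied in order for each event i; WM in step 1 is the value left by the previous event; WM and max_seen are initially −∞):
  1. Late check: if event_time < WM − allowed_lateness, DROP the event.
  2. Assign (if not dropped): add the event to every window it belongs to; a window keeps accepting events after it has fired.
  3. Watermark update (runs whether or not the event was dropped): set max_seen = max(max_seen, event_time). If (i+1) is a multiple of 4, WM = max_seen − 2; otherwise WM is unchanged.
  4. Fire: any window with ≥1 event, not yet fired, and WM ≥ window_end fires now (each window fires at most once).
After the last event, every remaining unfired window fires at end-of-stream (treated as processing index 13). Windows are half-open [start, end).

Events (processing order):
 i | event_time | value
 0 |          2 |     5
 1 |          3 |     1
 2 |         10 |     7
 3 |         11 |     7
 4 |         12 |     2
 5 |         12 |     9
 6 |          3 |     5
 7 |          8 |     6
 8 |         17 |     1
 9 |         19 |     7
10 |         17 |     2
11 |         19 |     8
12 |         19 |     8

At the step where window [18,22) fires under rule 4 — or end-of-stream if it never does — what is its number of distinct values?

i=0 t=2 v=5: → [0,4); WM=−∞
i=1 t=3 v=1: → [3,7),[0,4); WM=−∞
i=2 t=10 v=7: → [9,13); WM=−∞
i=3 t=11 v=7: → [9,13); WM=9; [0,4) fires=2 [3,7) fires=1
i=4 t=12 v=2: → [12,16),[9,13); WM=9
i=5 t=12 v=9: → [12,16),[9,13); WM=9
i=6 t=3 v=5: DROP (t<9-1); WM=9
i=7 t=8 v=6: → [6,10); WM=10; [6,10) fires=1
i=8 t=17 v=1: → [15,19); WM=10
i=9 t=19 v=7: → [18,22); WM=10
i=10 t=17 v=2: → [15,19); WM=10
i=11 t=19 v=8: → [18,22); WM=17; [9,13) fires=3 [12,16) fires=2
i=12 t=19 v=8: → [18,22); WM=17

2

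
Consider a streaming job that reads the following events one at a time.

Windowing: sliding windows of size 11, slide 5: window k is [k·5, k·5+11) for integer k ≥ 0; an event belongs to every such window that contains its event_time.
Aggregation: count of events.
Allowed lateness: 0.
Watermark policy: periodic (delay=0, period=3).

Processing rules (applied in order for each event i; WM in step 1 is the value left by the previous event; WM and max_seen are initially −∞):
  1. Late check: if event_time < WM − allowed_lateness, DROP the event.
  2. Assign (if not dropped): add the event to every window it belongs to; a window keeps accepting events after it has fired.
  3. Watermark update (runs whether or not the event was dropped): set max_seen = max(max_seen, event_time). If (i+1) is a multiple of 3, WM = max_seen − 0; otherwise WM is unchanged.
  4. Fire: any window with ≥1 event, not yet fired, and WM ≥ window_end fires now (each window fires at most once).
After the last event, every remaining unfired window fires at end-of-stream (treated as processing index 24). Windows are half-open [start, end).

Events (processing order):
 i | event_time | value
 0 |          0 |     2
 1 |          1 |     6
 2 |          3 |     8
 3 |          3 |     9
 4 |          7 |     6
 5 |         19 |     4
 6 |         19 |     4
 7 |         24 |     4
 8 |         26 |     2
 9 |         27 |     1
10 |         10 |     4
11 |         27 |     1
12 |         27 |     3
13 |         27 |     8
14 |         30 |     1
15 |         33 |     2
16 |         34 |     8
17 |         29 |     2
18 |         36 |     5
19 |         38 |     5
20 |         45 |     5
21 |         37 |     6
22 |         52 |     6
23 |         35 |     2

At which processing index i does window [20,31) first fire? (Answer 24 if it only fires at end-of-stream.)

i=0 t=0 v=2: → [0,11); WM=−∞
i=1 t=1 v=6: → [0,11); WM=−∞
i=2 t=3 v=8: → [0,11); WM=3
i=3 t=3 v=9: → [0,11); WM=3
i=4 t=7 v=6: → [5,16),[0,11); WM=3
i=5 t=19 v=4: → [15,26),[10,21); WM=19; [0,11) fires=5 [5,16) fires=1
i=6 t=19 v=4: → [15,26),[10,21); WM=19
i=7 t=24 v=4: → [20,31),[15,26); WM=19
i=8 t=26 v=2: → [25,36),[20,31); WM=26; [10,21) fires=2 [15,26) fires=3
i=9 t=27 v=1: → [25,36),[20,31); WM=26
i=10 t=10 v=4: DROP (t<26-0); WM=26
i=11 t=27 v=1: → [25,36),[20,31); WM=27
i=12 t=27 v=3: → [25,36),[20,31); WM=27
i=13 t=27 v=8: → [25,36),[20,31); WM=27
i=14 t=30 v=1: → [30,41),[25,36),[20,31); WM=30
i=15 t=33 v=2: → [30,41),[25,36); WM=30
i=16 t=34 v=8: → [30,41),[25,36); WM=30
i=17 t=29 v=2: DROP (t<30-0); WM=34; [20,31) fires=7
i=18 t=36 v=5: → [35,46),[30,41); WM=34
i=19 t=38 v=5: → [35,46),[30,41); WM=34
i=20 t=45 v=5: → [45,56),[40,51),[35,46); WM=45; [25,36) fires=8 [30,41) fires=5
i=21 t=37 v=6: DROP (t<45-0); WM=45
i=22 t=52 v=6: → [50,61),[45,56); WM=45
i=23 t=35 v=2: DROP (t<45-0); WM=52; [35,46) fires=3 [40,51) fires=1

17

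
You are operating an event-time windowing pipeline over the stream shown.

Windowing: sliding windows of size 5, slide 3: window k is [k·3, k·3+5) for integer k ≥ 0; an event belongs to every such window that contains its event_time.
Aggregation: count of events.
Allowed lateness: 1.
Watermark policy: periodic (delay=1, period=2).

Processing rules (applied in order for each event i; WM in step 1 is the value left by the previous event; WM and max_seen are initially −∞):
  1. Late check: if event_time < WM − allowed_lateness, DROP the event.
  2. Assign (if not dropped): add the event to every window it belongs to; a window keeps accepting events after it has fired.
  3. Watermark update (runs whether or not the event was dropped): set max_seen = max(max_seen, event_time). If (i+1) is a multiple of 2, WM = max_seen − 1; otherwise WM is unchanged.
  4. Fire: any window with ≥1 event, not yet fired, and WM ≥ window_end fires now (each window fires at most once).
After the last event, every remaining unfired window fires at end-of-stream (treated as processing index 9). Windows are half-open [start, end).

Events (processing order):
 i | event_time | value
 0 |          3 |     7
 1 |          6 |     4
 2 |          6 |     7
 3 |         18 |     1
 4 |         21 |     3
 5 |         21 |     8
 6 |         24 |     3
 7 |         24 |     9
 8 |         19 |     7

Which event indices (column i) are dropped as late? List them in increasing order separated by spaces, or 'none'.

8

i=0 t=3 v=7: → [3,8),[0,5); WM=−∞
i=1 t=6 v=4: → [6,11),[3,8); WM=5; [0,5) fires=1
i=2 t=6 v=7: → [6,11),[3,8); WM=5
i=3 t=18 v=1: → [18,23),[15,20); WM=17; [3,8) fires=3 [6,11) fires=2
i=4 t=21 v=3: → [21,26),[18,23); WM=17
i=5 t=21 v=8: → [21,26),[18,23); WM=20; [15,20) fires=1
i=6 t=24 v=3: → [24,29),[21,26); WM=20
i=7 t=24 v=9: → [24,29),[21,26); WM=23; [18,23) fires=3
i=8 t=19 v=7: DROP (t<23-1); WM=23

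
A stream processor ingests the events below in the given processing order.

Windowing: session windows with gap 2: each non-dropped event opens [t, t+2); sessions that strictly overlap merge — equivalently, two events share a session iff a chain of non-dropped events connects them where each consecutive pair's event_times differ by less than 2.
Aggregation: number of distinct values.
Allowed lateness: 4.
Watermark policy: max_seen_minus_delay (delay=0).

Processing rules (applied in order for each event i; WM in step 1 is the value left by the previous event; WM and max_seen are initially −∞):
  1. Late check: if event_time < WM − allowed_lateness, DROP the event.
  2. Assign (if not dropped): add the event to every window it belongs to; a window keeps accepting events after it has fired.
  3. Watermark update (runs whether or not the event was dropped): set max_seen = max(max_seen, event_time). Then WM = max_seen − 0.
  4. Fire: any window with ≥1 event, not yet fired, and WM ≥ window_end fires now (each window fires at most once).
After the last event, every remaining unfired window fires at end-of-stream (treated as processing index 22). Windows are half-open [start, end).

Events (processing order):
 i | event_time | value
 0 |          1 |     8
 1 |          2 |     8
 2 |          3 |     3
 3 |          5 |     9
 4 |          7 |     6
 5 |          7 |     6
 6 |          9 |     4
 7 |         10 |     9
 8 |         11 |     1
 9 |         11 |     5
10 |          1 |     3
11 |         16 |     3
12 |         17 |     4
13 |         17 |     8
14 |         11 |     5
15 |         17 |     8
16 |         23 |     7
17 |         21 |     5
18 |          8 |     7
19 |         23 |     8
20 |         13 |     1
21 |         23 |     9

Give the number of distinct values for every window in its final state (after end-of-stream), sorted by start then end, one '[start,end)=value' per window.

i=0 t=1 v=8: → [1,3); WM=1
i=1 t=2 v=8: → [1,4); WM=2
i=2 t=3 v=3: → [1,5); WM=3
i=3 t=5 v=9: → [5,7); WM=5
i=4 t=7 v=6: → [7,9); WM=7
i=5 t=7 v=6: → [7,9); WM=7
i=6 t=9 v=4: → [9,11); WM=9
i=7 t=10 v=9: → [9,12); WM=10
i=8 t=11 v=1: → [9,13); WM=11
i=9 t=11 v=5: → [9,13); WM=11
i=10 t=1 v=3: DROP (t<11-4); WM=11
i=11 t=16 v=3: → [16,18); WM=16
i=12 t=17 v=4: → [16,19); WM=17
i=13 t=17 v=8: → [16,19); WM=17
i=14 t=11 v=5: DROP (t<17-4); WM=17
i=15 t=17 v=8: → [16,19); WM=17
i=16 t=23 v=7: → [23,25); WM=23
i=17 t=21 v=5: → [21,23); WM=23
i=18 t=8 v=7: DROP (t<23-4); WM=23
i=19 t=23 v=8: → [23,25); WM=23
i=20 t=13 v=1: DROP (t<23-4); WM=23
i=21 t=23 v=9: → [23,25); WM=23

[1,5)=2 [5,7)=1 [7,9)=1 [9,13)=4 [16,19)=3 [21,23)=1 [23,25)=3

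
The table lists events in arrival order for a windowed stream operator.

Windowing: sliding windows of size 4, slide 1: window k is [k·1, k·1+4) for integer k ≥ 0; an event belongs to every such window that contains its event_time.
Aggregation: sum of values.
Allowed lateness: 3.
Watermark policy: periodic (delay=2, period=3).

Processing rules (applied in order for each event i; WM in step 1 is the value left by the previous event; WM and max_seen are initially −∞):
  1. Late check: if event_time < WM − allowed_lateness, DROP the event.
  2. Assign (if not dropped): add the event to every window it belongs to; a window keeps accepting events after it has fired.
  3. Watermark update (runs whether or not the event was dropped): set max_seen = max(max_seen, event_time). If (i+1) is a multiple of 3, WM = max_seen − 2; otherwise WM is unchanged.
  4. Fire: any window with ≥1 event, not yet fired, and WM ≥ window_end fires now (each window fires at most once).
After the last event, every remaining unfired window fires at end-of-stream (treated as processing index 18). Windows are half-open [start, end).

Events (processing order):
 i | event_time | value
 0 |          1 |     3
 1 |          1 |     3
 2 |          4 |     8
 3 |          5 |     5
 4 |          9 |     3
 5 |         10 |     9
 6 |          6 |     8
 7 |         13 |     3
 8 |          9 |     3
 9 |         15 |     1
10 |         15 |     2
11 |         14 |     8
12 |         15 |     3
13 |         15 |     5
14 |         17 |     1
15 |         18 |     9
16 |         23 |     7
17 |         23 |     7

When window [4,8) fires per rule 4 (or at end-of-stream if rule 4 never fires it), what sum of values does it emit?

13

i=0 t=1 v=3: → [1,5),[0,4); WM=−∞
i=1 t=1 v=3: → [1,5),[0,4); WM=−∞
i=2 t=4 v=8: → [4,8),[3,7),[2,6),[1,5); WM=2
i=3 t=5 v=5: → [5,9),[4,8),[3,7),[2,6); WM=2
i=4 t=9 v=3: → [9,13),[8,12),[7,11),[6,10); WM=2
i=5 t=10 v=9: → [10,14),[9,13),[8,12),[7,11); WM=8; [0,4) fires=6 [1,5) fires=14 [2,6) fires=13 [3,7) fires=13 [4,8) fires=13
i=6 t=6 v=8: → [6,10),[5,9),[4,8),[3,7); WM=8
i=7 t=13 v=3: → [13,17),[12,16),[11,15),[10,14); WM=8
i=8 t=9 v=3: → [9,13),[8,12),[7,11),[6,10); WM=11; [5,9) fires=13 [6,10) fires=14 [7,11) fires=15
i=9 t=15 v=1: → [15,19),[14,18),[13,17),[12,16); WM=11
i=10 t=15 v=2: → [15,19),[14,18),[13,17),[12,16); WM=11
i=11 t=14 v=8: → [14,18),[13,17),[12,16),[11,15); WM=13; [8,12) fires=15 [9,13) fires=15
i=12 t=15 v=3: → [15,19),[14,18),[13,17),[12,16); WM=13
i=13 t=15 v=5: → [15,19),[14,18),[13,17),[12,16); WM=13
i=14 t=17 v=1: → [17,21),[16,20),[15,19),[14,18); WM=15; [10,14) fires=12 [11,15) fires=11
i=15 t=18 v=9: → [18,22),[17,21),[16,20),[15,19); WM=15
i=16 t=23 v=7: → [23,27),[22,26),[21,25),[20,24); WM=15
i=17 t=23 v=7: → [23,27),[22,26),[21,25),[20,24); WM=21; [12,16) fires=22 [13,17) fires=22 [14,18) fires=20 [15,19) fires=21 [16,20) fires=10 [17,21) fires=10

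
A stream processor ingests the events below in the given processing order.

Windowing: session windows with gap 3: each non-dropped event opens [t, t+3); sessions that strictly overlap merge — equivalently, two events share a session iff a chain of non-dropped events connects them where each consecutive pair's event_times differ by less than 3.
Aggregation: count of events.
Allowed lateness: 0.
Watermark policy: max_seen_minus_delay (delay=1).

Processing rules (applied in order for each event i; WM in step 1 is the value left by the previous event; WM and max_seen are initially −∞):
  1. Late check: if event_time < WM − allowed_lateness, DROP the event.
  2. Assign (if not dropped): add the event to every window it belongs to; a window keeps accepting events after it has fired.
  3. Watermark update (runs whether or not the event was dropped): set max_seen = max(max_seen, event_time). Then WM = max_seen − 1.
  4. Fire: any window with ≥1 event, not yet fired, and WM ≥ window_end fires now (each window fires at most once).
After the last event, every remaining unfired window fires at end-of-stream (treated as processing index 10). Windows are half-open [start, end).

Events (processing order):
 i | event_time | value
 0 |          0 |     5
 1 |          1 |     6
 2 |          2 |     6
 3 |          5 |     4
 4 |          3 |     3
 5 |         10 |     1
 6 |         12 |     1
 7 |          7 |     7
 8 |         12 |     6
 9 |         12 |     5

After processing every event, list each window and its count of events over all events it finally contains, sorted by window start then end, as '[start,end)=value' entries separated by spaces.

i=0 t=0 v=5: → [0,3); WM=-1
i=1 t=1 v=6: → [0,4); WM=0
i=2 t=2 v=6: → [0,5); WM=1
i=3 t=5 v=4: → [5,8); WM=4
i=4 t=3 v=3: DROP (t<4-0); WM=4
i=5 t=10 v=1: → [10,13); WM=9
i=6 t=12 v=1: → [10,15); WM=11
i=7 t=7 v=7: DROP (t<11-0); WM=11
i=8 t=12 v=6: → [10,15); WM=11
i=9 t=12 v=5: → [10,15); WM=11

[0,5)=3 [5,8)=1 [10,15)=4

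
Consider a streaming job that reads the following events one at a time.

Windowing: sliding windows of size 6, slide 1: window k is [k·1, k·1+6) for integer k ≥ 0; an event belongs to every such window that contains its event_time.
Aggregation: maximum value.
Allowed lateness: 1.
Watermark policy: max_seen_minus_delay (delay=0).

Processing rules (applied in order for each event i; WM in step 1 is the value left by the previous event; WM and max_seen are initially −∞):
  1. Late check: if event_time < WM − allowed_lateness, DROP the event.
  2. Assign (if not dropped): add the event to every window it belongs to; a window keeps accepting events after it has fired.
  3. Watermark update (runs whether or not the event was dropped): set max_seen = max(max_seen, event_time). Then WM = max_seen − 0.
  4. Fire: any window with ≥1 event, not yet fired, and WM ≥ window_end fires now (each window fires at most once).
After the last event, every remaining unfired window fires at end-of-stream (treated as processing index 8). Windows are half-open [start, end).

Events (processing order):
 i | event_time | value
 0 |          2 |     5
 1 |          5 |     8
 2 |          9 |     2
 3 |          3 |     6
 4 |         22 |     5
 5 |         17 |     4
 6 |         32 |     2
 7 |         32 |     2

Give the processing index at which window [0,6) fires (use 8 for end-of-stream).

2

i=0 t=2 v=5: → [2,8),[1,7),[0,6); WM=2
i=1 t=5 v=8: → [5,11),[4,10),[3,9),[2,8),[1,7),[0,6); WM=5
i=2 t=9 v=2: → [9,15),[8,14),[7,13),[6,12),[5,11),[4,10); WM=9; [0,6) fires=8 [1,7) fires=8 [2,8) fires=8 [3,9) fires=8
i=3 t=3 v=6: DROP (t<9-1); WM=9
i=4 t=22 v=5: → [22,28),[21,27),[20,26),[19,25),[18,24),[17,23); WM=22; [4,10) fires=8 [5,11) fires=8 [6,12) fires=2 [7,13) fires=2 [8,14) fires=2 [9,15) fires=2
i=5 t=17 v=4: DROP (t<22-1); WM=22
i=6 t=32 v=2: → [32,38),[31,37),[30,36),[29,35),[28,34),[27,33); WM=32; [17,23) fires=5 [18,24) fires=5 [19,25) fires=5 [20,26) fires=5 [21,27) fires=5 [22,28) fires=5
i=7 t=32 v=2: → [32,38),[31,37),[30,36),[29,35),[28,34),[27,33); WM=32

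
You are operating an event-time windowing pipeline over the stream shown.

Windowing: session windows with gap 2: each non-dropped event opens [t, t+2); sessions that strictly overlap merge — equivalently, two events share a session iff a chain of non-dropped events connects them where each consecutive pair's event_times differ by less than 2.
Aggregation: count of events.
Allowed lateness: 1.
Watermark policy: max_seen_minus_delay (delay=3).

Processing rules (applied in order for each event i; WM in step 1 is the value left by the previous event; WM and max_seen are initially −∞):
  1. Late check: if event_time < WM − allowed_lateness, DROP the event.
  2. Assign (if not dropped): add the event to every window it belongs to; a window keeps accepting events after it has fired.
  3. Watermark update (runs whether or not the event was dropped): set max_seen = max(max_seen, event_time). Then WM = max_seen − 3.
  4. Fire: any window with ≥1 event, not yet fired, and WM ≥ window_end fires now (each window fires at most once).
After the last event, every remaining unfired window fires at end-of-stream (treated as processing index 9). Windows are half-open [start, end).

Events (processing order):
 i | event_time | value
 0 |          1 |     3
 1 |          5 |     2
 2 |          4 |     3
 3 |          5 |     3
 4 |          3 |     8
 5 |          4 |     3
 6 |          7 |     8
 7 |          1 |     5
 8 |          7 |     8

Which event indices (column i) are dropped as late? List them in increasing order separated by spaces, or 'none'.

i=0 t=1 v=3: → [1,3); WM=-2
i=1 t=5 v=2: → [5,7); WM=2
i=2 t=4 v=3: → [4,7); WM=2
i=3 t=5 v=3: → [4,7); WM=2
i=4 t=3 v=8: → [3,7); WM=2
i=5 t=4 v=3: → [3,7); WM=2
i=6 t=7 v=8: → [7,9); WM=4
i=7 t=1 v=5: DROP (t<4-1); WM=4
i=8 t=7 v=8: → [7,9); WM=4

7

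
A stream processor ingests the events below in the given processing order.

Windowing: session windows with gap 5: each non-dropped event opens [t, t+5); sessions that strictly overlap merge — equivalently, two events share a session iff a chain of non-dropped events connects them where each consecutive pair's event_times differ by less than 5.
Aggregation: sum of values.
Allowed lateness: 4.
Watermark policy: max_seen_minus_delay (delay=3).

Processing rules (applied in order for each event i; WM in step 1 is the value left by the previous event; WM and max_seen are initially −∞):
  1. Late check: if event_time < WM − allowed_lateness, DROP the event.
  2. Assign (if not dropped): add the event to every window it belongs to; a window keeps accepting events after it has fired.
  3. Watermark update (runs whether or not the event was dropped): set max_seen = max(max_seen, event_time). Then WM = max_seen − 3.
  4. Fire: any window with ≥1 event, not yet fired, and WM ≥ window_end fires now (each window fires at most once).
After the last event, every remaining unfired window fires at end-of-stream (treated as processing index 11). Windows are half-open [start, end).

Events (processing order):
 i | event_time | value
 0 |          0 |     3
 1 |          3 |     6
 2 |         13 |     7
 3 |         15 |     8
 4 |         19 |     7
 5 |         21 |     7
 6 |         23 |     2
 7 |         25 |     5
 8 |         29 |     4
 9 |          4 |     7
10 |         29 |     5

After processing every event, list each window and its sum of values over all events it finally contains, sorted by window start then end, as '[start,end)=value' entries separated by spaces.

i=0 t=0 v=3: → [0,5); WM=-3
i=1 t=3 v=6: → [0,8); WM=0
i=2 t=13 v=7: → [13,18); WM=10
i=3 t=15 v=8: → [13,20); WM=12
i=4 t=19 v=7: → [13,24); WM=16
i=5 t=21 v=7: → [13,26); WM=18
i=6 t=23 v=2: → [13,28); WM=20
i=7 t=25 v=5: → [13,30); WM=22
i=8 t=29 v=4: → [13,34); WM=26
i=9 t=4 v=7: DROP (t<26-4); WM=26
i=10 t=29 v=5: → [13,34); WM=26

[0,8)=9 [13,34)=45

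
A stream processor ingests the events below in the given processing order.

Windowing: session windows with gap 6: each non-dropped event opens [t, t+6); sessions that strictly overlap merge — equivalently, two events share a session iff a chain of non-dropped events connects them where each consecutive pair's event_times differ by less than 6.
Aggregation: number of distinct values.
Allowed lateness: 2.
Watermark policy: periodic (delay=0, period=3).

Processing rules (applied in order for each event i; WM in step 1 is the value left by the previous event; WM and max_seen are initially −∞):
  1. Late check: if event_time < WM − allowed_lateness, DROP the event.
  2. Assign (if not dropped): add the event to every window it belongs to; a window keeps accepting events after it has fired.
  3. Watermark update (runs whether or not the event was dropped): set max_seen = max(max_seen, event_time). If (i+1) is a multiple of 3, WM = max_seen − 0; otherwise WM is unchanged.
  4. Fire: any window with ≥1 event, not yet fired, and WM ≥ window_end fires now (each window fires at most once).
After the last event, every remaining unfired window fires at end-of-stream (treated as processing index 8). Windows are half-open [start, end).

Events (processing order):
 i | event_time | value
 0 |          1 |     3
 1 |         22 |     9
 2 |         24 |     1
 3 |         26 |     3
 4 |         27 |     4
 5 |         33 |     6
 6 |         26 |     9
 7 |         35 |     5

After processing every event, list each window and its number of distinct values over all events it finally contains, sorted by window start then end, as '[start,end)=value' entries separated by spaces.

i=0 t=1 v=3: → [1,7); WM=−∞
i=1 t=22 v=9: → [22,28); WM=−∞
i=2 t=24 v=1: → [22,30); WM=24
i=3 t=26 v=3: → [22,32); WM=24
i=4 t=27 v=4: → [22,33); WM=24
i=5 t=33 v=6: → [33,39); WM=33
i=6 t=26 v=9: DROP (t<33-2); WM=33
i=7 t=35 v=5: → [33,41); WM=33

[1,7)=1 [22,33)=4 [33,41)=2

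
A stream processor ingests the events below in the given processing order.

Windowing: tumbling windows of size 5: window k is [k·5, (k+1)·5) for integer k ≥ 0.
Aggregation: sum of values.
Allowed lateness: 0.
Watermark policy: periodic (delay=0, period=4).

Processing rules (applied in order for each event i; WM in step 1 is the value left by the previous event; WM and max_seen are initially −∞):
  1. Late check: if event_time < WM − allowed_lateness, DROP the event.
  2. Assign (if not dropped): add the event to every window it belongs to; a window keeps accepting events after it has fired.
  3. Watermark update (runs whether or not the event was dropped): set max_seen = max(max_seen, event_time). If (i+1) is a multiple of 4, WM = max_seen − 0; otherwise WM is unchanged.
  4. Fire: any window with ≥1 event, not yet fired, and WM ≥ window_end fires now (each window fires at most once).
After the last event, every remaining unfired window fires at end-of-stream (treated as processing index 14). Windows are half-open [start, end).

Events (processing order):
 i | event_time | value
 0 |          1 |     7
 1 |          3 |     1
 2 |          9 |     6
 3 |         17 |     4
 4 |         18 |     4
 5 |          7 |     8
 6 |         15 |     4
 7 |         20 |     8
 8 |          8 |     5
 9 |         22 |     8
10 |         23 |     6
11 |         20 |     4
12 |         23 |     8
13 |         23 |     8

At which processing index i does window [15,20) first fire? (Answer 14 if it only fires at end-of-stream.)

i=0 t=1 v=7: → [0,5); WM=−∞
i=1 t=3 v=1: → [0,5); WM=−∞
i=2 t=9 v=6: → [5,10); WM=−∞
i=3 t=17 v=4: → [15,20); WM=17; [0,5) fires=8 [5,10) fires=6
i=4 t=18 v=4: → [15,20); WM=17
i=5 t=7 v=8: DROP (t<17-0); WM=17
i=6 t=15 v=4: DROP (t<17-0); WM=17
i=7 t=20 v=8: → [20,25); WM=20; [15,20) fires=8
i=8 t=8 v=5: DROP (t<20-0); WM=20
i=9 t=22 v=8: → [20,25); WM=20
i=10 t=23 v=6: → [20,25); WM=20
i=11 t=20 v=4: → [20,25); WM=23
i=12 t=23 v=8: → [20,25); WM=23
i=13 t=23 v=8: → [20,25); WM=23

7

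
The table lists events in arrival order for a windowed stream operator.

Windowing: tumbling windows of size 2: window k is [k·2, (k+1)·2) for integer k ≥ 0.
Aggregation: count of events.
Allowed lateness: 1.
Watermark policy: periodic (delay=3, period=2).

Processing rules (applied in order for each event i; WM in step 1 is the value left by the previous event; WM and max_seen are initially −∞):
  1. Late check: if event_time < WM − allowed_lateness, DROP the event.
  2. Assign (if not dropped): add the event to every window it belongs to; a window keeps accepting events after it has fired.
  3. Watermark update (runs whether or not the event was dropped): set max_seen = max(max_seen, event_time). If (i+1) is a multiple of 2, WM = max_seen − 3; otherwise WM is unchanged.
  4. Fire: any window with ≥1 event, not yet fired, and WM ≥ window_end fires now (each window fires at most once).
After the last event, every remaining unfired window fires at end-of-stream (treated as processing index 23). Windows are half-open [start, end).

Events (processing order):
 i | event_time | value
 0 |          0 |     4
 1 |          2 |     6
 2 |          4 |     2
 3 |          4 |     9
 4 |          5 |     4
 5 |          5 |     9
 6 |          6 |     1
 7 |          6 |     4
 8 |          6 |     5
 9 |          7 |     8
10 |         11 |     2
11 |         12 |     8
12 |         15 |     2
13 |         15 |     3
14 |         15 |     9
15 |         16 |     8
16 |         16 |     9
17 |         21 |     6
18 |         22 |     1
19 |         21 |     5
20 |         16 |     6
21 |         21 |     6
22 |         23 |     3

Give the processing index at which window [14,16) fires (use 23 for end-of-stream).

i=0 t=0 v=4: → [0,2); WM=−∞
i=1 t=2 v=6: → [2,4); WM=-1
i=2 t=4 v=2: → [4,6); WM=-1
i=3 t=4 v=9: → [4,6); WM=1
i=4 t=5 v=4: → [4,6); WM=1
i=5 t=5 v=9: → [4,6); WM=2; [0,2) fires=1
i=6 t=6 v=1: → [6,8); WM=2
i=7 t=6 v=4: → [6,8); WM=3
i=8 t=6 v=5: → [6,8); WM=3
i=9 t=7 v=8: → [6,8); WM=4; [2,4) fires=1
i=10 t=11 v=2: → [10,12); WM=4
i=11 t=12 v=8: → [12,14); WM=9; [4,6) fires=4 [6,8) fires=4
i=12 t=15 v=2: → [14,16); WM=9
i=13 t=15 v=3: → [14,16); WM=12; [10,12) fires=1
i=14 t=15 v=9: → [14,16); WM=12
i=15 t=16 v=8: → [16,18); WM=13
i=16 t=16 v=9: → [16,18); WM=13
i=17 t=21 v=6: → [20,22); WM=18; [12,14) fires=1 [14,16) fires=3 [16,18) fires=2
i=18 t=22 v=1: → [22,24); WM=18
i=19 t=21 v=5: → [20,22); WM=19
i=20 t=16 v=6: DROP (t<19-1); WM=19
i=21 t=21 v=6: → [20,22); WM=19
i=22 t=23 v=3: → [22,24); WM=19

17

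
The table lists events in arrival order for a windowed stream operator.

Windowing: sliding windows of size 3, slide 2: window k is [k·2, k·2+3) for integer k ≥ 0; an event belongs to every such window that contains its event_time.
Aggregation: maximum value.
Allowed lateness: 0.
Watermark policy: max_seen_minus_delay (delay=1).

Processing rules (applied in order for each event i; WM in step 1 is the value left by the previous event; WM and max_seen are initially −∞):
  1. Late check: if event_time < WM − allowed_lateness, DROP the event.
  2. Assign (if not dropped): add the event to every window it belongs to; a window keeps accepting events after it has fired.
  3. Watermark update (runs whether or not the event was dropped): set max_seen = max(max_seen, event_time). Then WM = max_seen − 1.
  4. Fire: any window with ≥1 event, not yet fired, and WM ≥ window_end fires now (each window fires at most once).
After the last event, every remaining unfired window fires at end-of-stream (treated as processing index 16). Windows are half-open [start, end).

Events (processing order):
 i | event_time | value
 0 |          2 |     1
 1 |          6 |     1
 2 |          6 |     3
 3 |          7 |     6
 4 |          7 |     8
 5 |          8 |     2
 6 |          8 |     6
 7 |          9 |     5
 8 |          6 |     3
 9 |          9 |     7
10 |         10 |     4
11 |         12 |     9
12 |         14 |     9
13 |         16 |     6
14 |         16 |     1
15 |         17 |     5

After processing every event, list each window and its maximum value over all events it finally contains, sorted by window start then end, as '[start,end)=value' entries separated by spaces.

[0,3)=1 [2,5)=1 [4,7)=3 [6,9)=8 [8,11)=7 [10,13)=9 [12,15)=9 [14,17)=9 [16,19)=6

i=0 t=2 v=1: → [2,5),[0,3); WM=1
i=1 t=6 v=1: → [6,9),[4,7); WM=5; [0,3) fires=1 [2,5) fires=1
i=2 t=6 v=3: → [6,9),[4,7); WM=5
i=3 t=7 v=6: → [6,9); WM=6
i=4 t=7 v=8: → [6,9); WM=6
i=5 t=8 v=2: → [8,11),[6,9); WM=7; [4,7) fires=3
i=6 t=8 v=6: → [8,11),[6,9); WM=7
i=7 t=9 v=5: → [8,11); WM=8
i=8 t=6 v=3: DROP (t<8-0); WM=8
i=9 t=9 v=7: → [8,11); WM=8
i=10 t=10 v=4: → [10,13),[8,11); WM=9; [6,9) fires=8
i=11 t=12 v=9: → [12,15),[10,13); WM=11; [8,11) fires=7
i=12 t=14 v=9: → [14,17),[12,15); WM=13; [10,13) fires=9
i=13 t=16 v=6: → [16,19),[14,17); WM=15; [12,15) fires=9
i=14 t=16 v=1: → [16,19),[14,17); WM=15
i=15 t=17 v=5: → [16,19); WM=16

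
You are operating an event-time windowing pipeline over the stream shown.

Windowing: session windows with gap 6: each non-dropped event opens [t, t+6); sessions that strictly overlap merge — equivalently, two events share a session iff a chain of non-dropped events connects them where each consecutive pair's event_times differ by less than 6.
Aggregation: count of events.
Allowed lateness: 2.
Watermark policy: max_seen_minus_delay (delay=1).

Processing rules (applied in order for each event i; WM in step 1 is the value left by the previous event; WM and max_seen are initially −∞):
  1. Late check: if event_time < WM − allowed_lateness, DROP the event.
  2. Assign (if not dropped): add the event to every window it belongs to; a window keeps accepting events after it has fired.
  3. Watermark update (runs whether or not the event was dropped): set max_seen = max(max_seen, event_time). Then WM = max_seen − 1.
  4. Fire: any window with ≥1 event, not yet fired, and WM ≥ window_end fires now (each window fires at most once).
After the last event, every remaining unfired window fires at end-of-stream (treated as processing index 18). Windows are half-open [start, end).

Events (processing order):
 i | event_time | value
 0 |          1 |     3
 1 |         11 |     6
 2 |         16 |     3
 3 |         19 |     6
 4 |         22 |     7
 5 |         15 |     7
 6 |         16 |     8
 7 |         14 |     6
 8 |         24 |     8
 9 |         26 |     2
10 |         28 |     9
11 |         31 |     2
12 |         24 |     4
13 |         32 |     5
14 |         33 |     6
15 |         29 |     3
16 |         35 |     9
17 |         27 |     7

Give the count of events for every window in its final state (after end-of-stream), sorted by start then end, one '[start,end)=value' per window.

i=0 t=1 v=3: → [1,7); WM=0
i=1 t=11 v=6: → [11,17); WM=10
i=2 t=16 v=3: → [11,22); WM=15
i=3 t=19 v=6: → [11,25); WM=18
i=4 t=22 v=7: → [11,28); WM=21
i=5 t=15 v=7: DROP (t<21-2); WM=21
i=6 t=16 v=8: DROP (t<21-2); WM=21
i=7 t=14 v=6: DROP (t<21-2); WM=21
i=8 t=24 v=8: → [11,30); WM=23
i=9 t=26 v=2: → [11,32); WM=25
i=10 t=28 v=9: → [11,34); WM=27
i=11 t=31 v=2: → [11,37); WM=30
i=12 t=24 v=4: DROP (t<30-2); WM=30
i=13 t=32 v=5: → [11,38); WM=31
i=14 t=33 v=6: → [11,39); WM=32
i=15 t=29 v=3: DROP (t<32-2); WM=32
i=16 t=35 v=9: → [11,41); WM=34
i=17 t=27 v=7: DROP (t<34-2); WM=34

[1,7)=1 [11,41)=11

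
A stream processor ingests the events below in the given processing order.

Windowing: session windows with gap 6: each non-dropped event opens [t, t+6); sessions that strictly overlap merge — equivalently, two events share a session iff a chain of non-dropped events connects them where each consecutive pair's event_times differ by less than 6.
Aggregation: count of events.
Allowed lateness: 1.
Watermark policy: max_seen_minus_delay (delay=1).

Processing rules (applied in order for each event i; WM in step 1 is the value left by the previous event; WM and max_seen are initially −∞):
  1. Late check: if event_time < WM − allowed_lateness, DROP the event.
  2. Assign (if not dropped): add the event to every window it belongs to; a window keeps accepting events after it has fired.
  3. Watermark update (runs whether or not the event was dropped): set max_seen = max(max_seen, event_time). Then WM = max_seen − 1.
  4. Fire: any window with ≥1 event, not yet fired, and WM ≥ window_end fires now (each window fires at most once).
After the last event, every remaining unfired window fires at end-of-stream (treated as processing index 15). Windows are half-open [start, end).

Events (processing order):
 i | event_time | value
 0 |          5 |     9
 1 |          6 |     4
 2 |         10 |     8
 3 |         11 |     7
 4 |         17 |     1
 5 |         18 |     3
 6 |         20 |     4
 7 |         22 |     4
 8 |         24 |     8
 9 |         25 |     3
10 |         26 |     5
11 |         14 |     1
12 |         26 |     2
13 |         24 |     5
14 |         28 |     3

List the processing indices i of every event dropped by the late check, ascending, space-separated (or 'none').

11

i=0 t=5 v=9: → [5,11); WM=4
i=1 t=6 v=4: → [5,12); WM=5
i=2 t=10 v=8: → [5,16); WM=9
i=3 t=11 v=7: → [5,17); WM=10
i=4 t=17 v=1: → [17,23); WM=16
i=5 t=18 v=3: → [17,24); WM=17
i=6 t=20 v=4: → [17,26); WM=19
i=7 t=22 v=4: → [17,28); WM=21
i=8 t=24 v=8: → [17,30); WM=23
i=9 t=25 v=3: → [17,31); WM=24
i=10 t=26 v=5: → [17,32); WM=25
i=11 t=14 v=1: DROP (t<25-1); WM=25
i=12 t=26 v=2: → [17,32); WM=25
i=13 t=24 v=5: → [17,32); WM=25
i=14 t=28 v=3: → [17,34); WM=27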